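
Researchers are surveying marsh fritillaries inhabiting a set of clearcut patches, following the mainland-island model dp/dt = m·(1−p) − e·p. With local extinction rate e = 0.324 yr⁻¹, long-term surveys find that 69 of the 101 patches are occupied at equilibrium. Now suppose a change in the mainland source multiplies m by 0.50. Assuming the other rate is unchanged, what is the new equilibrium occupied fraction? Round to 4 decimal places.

0.5188

Observed p* = 69/101 = 0.68317.
Balance m(1−p*) = e·p* gives m = e·p*/(1−p*) = 0.324×0.68317/0.31683 = 0.69863.
New p* = m/(m+e) = 0.34931/(0.34931+0.32400) = 0.51880.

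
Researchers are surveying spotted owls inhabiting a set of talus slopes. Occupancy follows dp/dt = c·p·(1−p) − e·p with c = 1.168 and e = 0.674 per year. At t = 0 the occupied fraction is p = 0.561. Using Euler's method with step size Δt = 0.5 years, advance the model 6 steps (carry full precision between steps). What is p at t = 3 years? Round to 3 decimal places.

0.441

Update rule: p ← p + [c·p·(1−p) − e·p]·Δt with Δt = 0.5.
  1  |  dp/dt·Δt = -0.045230  |  p_1 = 0.515770
  2  |  dp/dt·Δt = -0.027960  |  p_2 = 0.487810
  3  |  dp/dt·Δt = -0.018479  |  p_3 = 0.469331
  4  |  dp/dt·Δt = -0.012714  |  p_4 = 0.456617
  5  |  dp/dt·Δt = -0.008979  |  p_5 = 0.447638
  6  |  dp/dt·Δt = -0.006455  |  p_6 = 0.441183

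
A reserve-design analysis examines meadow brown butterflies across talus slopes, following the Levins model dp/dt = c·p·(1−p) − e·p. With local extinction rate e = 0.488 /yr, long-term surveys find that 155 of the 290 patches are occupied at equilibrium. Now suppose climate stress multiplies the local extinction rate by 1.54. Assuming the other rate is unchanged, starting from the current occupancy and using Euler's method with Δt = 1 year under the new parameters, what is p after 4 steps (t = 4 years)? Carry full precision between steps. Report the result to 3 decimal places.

0.310

Observed p* = 155/290 = 0.53448.
Balance c(1−p*) = e gives c = e/(1 − 0.53448) = 0.488/0.46552 = 1.04830.
Starting from p₀ = 0.53448; update p ← p + (dp/dt)·Δt with the new parameters.
t = 1: p = 0.53448 + (-0.14085) = 0.39364
t = 2: p = 0.39364 + (-0.04561) = 0.34802
t = 3: p = 0.34802 + (-0.02369) = 0.32434
t = 4: p = 0.32434 + (-0.01402) = 0.31032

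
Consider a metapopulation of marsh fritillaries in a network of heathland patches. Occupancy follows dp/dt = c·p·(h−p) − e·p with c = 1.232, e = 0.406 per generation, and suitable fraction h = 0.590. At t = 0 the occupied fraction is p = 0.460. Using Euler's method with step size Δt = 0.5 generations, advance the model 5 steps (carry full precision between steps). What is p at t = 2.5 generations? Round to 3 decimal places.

0.313

Update rule: p ← p + [c·p·(h−p) − e·p]·Δt with Δt = 0.5.
p: 0.46000 → 0.40346  (Δp = -0.05654)
p: 0.40346 → 0.36792  (Δp = -0.03554)
p: 0.36792 → 0.34356  (Δp = -0.02435)
p: 0.34356 → 0.32597  (Δp = -0.01759)
p: 0.32597 → 0.31282  (Δp = -0.01316)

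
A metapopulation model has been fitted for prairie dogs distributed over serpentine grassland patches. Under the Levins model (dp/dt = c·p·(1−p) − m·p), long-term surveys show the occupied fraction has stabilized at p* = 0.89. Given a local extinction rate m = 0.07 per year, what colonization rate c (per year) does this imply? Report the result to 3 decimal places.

0.636

At equilibrium c(1−p*) = m, so c = m/(1−p*).
c = 0.07/(1 − 0.89) = 0.07/0.1100 = 0.6364.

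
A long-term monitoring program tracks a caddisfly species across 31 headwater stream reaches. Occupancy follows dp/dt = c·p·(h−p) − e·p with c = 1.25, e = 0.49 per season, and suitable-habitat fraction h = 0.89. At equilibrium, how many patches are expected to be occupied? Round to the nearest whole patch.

p* = h − e/c = 0.89 − 0.3920 = 0.4980.
Expected occupied patches = N × p* = 31 × 0.4980 = 15.44 ≈ 15.

15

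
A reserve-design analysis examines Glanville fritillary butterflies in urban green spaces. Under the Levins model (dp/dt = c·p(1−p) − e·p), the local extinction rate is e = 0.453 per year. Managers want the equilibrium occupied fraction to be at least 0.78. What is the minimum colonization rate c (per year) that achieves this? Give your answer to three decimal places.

2.059

p* = 1 − e/c ≥ 0.78 requires e/c ≤ 0.2200, i.e. c ≥ e/0.2200.
c_min = 0.453/0.2200 = 2.0591.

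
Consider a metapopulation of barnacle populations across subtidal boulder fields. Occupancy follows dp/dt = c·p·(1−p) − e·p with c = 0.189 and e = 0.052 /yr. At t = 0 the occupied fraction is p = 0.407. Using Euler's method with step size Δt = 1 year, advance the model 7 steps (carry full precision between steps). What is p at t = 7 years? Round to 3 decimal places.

0.561

Update rule: p ← p + [c·p·(1−p) − e·p]·Δt with Δt = 1.
step 1: Δp = +0.02445, p = 0.43145
step 2: Δp = +0.02393, p = 0.45538
step 3: Δp = +0.02319, p = 0.47857
step 4: Δp = +0.02228, p = 0.50085
step 5: Δp = +0.02121, p = 0.52205
step 6: Δp = +0.02001, p = 0.54207
step 7: Δp = +0.01873, p = 0.56079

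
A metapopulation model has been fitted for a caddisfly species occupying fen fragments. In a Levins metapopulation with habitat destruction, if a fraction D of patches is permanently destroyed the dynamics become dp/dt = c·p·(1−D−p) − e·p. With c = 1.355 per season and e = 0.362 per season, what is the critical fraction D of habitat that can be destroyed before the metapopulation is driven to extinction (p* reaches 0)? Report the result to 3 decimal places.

0.733

The nontrivial equilibrium is p* = (1−D) − e/c; extinction occurs when this hits zero.
So D_crit = 1 − e/c = 1 − 0.362/1.355 = 1 − 0.2672 = 0.7328.
This equals the undisturbed p*, a classic result of Lande's extension.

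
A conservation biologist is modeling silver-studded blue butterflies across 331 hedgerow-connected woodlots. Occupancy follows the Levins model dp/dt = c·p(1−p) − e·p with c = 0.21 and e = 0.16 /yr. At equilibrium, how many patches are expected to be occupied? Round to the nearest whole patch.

p* = 1 − e/c = 1 − 0.16/0.21 = 0.2381.
Expected occupied patches = N × p* = 331 × 0.2381 = 78.81 ≈ 79.

79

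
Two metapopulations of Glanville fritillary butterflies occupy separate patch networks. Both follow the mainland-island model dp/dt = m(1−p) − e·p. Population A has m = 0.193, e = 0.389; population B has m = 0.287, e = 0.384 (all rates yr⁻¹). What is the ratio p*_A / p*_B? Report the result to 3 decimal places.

0.775

A: p*_A = m/(m+e) = 0.193/0.5820 = 0.3316.
B: p*_B = 0.287/0.6710 = 0.4277.
p*_A / p*_B = 0.3316/0.4277 = 0.7753.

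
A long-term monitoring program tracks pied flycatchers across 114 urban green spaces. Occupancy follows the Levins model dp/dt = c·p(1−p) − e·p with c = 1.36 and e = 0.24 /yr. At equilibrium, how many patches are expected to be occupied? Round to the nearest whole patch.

p* = 1 − e/c = 1 − 0.24/1.36 = 0.8235.
Expected occupied patches = N × p* = 114 × 0.8235 = 93.88 ≈ 94.

94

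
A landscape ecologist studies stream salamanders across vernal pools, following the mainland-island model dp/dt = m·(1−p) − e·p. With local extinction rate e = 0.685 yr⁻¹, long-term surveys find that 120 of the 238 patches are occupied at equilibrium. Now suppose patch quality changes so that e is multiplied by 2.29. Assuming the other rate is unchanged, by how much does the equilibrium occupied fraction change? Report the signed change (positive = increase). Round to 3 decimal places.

-0.197

Observed p* = 120/238 = 0.50420.
Balance m(1−p*) = e·p* gives m = e·p*/(1−p*) = 0.685×0.50420/0.49580 = 0.69661.
New p* = m/(m+e) = 0.69661/(0.69661+1.56865) = 0.30752.
Δp* = 0.30752 − 0.50420 = -0.19668.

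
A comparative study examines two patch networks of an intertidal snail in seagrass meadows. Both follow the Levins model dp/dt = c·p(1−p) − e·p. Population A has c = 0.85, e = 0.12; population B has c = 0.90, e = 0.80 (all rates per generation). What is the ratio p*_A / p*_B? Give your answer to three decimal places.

7.729

A: p*_A = 1 − 0.12/0.85 = 0.8588.
B: p*_B = 1 − 0.80/0.90 = 0.1111.
p*_A / p*_B = 0.8588/0.1111 = 7.7294.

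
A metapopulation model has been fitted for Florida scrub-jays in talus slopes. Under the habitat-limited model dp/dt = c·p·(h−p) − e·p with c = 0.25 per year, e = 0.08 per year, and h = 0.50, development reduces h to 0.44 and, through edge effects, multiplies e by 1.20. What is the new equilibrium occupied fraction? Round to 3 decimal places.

Before: p* = h − e/c = 0.50 − 0.08/0.25 = 0.50 − 0.3200 = 0.1800.
After: c = 0.25, e = 0.096, h = 0.44; p* = 0.44 − 0.096/0.25 = 0.0560.

0.056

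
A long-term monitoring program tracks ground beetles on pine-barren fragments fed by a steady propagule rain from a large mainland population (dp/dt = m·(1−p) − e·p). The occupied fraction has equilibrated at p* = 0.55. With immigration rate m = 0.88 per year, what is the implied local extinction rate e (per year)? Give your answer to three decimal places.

At equilibrium m(1−p*) = e·p*, so e = m(1−p*)/p*.
e = 0.88 × 0.4500 / 0.55 = 0.7200.

0.720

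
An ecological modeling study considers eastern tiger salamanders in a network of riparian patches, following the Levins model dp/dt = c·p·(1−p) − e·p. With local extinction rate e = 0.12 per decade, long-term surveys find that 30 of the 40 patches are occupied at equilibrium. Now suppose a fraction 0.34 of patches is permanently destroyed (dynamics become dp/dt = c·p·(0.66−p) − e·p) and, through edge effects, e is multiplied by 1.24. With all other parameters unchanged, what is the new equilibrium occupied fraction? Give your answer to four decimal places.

Observed p* = 30/40 = 0.75000.
Balance c(1−p*) = e gives c = e/(1 − 0.75000) = 0.12/0.25000 = 0.48000.
New p* = 0.66 − e/c = 0.66 − 0.14880/0.48000 = 0.35000.

0.3500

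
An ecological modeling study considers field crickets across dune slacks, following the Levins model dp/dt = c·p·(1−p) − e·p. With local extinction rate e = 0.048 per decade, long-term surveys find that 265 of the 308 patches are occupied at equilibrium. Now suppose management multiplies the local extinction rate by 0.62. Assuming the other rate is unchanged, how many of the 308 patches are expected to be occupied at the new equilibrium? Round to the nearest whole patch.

Observed p* = 265/308 = 0.86039.
Balance c(1−p*) = e gives c = e/(1 − 0.86039) = 0.048/0.13961 = 0.34381.
New p* = 1 − e/c = 1 − 0.02976/0.34381 = 0.91344.
Expected occupied = 308 × 0.91344 = 281.34 ≈ 281.

281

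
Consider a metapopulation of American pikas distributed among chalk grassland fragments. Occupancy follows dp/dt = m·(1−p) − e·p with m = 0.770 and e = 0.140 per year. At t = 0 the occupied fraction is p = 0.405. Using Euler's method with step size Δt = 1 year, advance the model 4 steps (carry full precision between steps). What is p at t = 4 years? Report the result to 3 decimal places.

0.846

Update rule: p ← p + [m·(1−p) − e·p]·Δt with Δt = 1.
step 1: Δp = +0.40145, p = 0.80645
step 2: Δp = +0.03613, p = 0.84258
step 3: Δp = +0.00325, p = 0.84583
step 4: Δp = +0.00029, p = 0.84612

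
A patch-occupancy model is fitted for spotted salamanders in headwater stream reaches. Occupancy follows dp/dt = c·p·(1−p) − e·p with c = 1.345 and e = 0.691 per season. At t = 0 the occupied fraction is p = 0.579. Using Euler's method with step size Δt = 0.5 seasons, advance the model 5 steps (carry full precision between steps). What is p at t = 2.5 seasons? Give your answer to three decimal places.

0.496

Update rule: p ← p + [c·p·(1−p) − e·p]·Δt with Δt = 0.5.
step 1: Δp = -0.03612, p = 0.54288
step 2: Δp = -0.02068, p = 0.52221
step 3: Δp = -0.01263, p = 0.50958
step 4: Δp = -0.00800, p = 0.50158
step 5: Δp = -0.00517, p = 0.49641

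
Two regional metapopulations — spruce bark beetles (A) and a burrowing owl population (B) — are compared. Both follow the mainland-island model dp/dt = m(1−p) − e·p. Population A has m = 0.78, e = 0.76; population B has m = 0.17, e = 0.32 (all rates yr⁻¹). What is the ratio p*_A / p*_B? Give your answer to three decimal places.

A: p*_A = m/(m+e) = 0.78/1.5400 = 0.5065.
B: p*_B = 0.17/0.4900 = 0.3469.
p*_A / p*_B = 0.5065/0.3469 = 1.4599.

1.460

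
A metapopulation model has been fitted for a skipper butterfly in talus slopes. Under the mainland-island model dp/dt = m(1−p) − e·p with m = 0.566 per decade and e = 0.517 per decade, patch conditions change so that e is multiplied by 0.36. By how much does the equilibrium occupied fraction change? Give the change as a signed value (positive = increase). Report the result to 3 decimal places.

Before: p* = 0.566/(0.566+0.517) = 0.5226.
After: m = 0.566, e = 0.18612; p* = 0.566/0.7521 = 0.7525.
Δp* = 0.7525 − 0.5226 = +0.2299.

0.230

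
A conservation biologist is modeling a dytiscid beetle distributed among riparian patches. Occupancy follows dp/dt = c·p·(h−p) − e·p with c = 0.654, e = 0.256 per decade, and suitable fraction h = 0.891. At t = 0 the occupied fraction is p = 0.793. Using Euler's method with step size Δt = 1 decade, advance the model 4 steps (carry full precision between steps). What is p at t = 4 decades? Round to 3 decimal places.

0.532

Update rule: p ← p + [c·p·(h−p) − e·p]·Δt with Δt = 1.
step 1: Δp = -0.15218, p = 0.64082
step 2: Δp = -0.05920, p = 0.58162
step 3: Δp = -0.03121, p = 0.55041
step 4: Δp = -0.01830, p = 0.53210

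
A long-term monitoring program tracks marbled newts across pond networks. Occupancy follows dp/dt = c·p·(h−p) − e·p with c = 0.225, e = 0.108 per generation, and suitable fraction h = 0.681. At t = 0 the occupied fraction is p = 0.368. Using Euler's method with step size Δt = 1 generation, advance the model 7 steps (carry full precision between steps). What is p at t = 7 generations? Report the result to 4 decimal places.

0.2977

Update rule: p ← p + [c·p·(h−p) − e·p]·Δt with Δt = 1.
t = 1: p = 0.36800 + (-0.01383) = 0.35417
t = 2: p = 0.35417 + (-0.01221) = 0.34197
t = 3: p = 0.34197 + (-0.01085) = 0.33112
t = 4: p = 0.33112 + (-0.00969) = 0.32143
t = 5: p = 0.32143 + (-0.00871) = 0.31272
t = 6: p = 0.31272 + (-0.00786) = 0.30486
t = 7: p = 0.30486 + (-0.00712) = 0.29773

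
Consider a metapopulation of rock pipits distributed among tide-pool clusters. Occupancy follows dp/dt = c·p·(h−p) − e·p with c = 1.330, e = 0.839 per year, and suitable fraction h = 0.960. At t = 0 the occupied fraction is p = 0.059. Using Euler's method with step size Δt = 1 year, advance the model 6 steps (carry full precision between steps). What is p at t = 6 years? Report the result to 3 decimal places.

Update rule: p ← p + [c·p·(h−p) − e·p]·Δt with Δt = 1.
  1  |  dp/dt·Δt = +0.021200  |  p_1 = 0.080200
  2  |  dp/dt·Δt = +0.026557  |  p_2 = 0.106758
  3  |  dp/dt·Δt = +0.031580  |  p_3 = 0.138338
  4  |  dp/dt·Δt = +0.035112  |  p_4 = 0.173449
  5  |  dp/dt·Δt = +0.035924  |  p_5 = 0.209373
  6  |  dp/dt·Δt = +0.033360  |  p_6 = 0.242733

0.243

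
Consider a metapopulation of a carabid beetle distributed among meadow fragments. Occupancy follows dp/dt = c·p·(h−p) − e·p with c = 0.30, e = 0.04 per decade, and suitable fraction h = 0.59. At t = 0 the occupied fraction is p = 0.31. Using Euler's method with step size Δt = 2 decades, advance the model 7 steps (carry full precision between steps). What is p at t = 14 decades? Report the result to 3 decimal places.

0.432

Update rule: p ← p + [c·p·(h−p) − e·p]·Δt with Δt = 2.
t = 2: p = 0.31000 + (+0.02728) = 0.33728
t = 4: p = 0.33728 + (+0.02416) = 0.36144
t = 6: p = 0.36144 + (+0.02065) = 0.38209
t = 8: p = 0.38209 + (+0.01710) = 0.39919
t = 10: p = 0.39919 + (+0.01377) = 0.41295
t = 12: p = 0.41295 + (+0.01083) = 0.42379
t = 14: p = 0.42379 + (+0.00836) = 0.43215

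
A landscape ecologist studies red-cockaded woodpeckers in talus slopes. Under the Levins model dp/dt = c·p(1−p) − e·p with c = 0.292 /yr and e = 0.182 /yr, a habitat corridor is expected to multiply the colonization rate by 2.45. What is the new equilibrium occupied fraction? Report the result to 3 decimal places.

0.746

Before: p* = 1 − 0.182/0.292 = 0.3767.
After the change, c = 0.7154, e = 0.182, so p* = 1 − 0.182/0.7154 = 0.7456.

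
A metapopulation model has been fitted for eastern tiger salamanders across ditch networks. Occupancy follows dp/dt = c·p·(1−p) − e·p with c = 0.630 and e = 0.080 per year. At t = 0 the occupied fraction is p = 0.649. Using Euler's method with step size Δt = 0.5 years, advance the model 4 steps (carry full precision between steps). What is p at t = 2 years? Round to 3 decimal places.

Update rule: p ← p + [c·p·(1−p) − e·p]·Δt with Δt = 0.5.
t = 0.5: p = 0.64900 + (+0.04580) = 0.69480
t = 1: p = 0.69480 + (+0.03901) = 0.73380
t = 1.5: p = 0.73380 + (+0.03218) = 0.76598
t = 2: p = 0.76598 + (+0.02583) = 0.79181

0.792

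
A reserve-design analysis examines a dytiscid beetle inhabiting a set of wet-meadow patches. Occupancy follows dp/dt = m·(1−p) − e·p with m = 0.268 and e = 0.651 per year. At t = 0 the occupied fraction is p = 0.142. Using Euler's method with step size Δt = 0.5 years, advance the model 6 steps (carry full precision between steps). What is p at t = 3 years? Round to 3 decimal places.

0.288

Update rule: p ← p + [m·(1−p) − e·p]·Δt with Δt = 0.5.
step 1: Δp = +0.06875, p = 0.21075
step 2: Δp = +0.03716, p = 0.24791
step 3: Δp = +0.02008, p = 0.26800
step 4: Δp = +0.01086, p = 0.27885
step 5: Δp = +0.00587, p = 0.28472
step 6: Δp = +0.00317, p = 0.28789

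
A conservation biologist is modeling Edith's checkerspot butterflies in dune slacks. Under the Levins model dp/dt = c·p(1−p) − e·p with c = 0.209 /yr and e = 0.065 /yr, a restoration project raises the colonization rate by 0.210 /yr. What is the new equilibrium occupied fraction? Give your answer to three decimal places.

Before: p* = 1 − 0.065/0.209 = 0.6890.
After the change, c = 0.419, e = 0.065, so p* = 1 − 0.065/0.419 = 0.8449.

0.845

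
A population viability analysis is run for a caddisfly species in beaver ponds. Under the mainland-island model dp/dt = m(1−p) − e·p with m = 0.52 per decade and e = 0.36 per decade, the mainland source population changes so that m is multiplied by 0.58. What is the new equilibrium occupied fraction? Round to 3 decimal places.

0.456

Before: p* = 0.52/(0.52+0.36) = 0.5909.
After: m = 0.3016, e = 0.36; p* = 0.3016/0.6616 = 0.4559.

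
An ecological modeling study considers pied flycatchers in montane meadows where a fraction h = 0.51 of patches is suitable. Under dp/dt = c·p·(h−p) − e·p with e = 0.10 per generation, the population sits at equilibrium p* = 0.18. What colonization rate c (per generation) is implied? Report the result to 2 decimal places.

0.30

At equilibrium c(h−p*) = e, so c = e/(h−p*).
c = 0.10/(0.51 − 0.18) = 0.10/0.3300 = 0.3030.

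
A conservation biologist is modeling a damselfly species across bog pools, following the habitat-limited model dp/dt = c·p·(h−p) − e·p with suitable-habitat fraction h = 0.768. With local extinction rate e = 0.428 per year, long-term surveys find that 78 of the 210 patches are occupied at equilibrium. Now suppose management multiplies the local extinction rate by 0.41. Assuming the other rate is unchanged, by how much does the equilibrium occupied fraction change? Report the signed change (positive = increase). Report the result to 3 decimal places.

Observed p* = 78/210 = 0.37143.
Balance c(h−p*) = e gives c = e/(0.768 − 0.37143) = 0.428/0.39657 = 1.07925.
New p* = 0.768 − e/c = 0.768 − 0.17548/1.07925 = 0.60541.
Δp* = 0.60541 − 0.37143 = +0.23398.

0.234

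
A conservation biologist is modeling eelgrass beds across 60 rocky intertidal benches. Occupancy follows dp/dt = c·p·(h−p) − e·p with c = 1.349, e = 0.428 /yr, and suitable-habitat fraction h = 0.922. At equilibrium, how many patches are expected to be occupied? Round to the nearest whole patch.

p* = h − e/c = 0.922 − 0.3173 = 0.6047.
Expected occupied patches = N × p* = 60 × 0.6047 = 36.28 ≈ 36.

36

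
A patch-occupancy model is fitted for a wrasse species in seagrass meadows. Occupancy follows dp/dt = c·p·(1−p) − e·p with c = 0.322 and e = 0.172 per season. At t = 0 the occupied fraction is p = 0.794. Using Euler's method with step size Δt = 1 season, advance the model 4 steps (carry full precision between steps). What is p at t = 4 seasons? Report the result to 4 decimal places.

0.5851

Update rule: p ← p + [c·p·(1−p) − e·p]·Δt with Δt = 1.
t = 1: p = 0.79400 + (-0.08390) = 0.71010
t = 2: p = 0.71010 + (-0.05585) = 0.65425
t = 3: p = 0.65425 + (-0.03969) = 0.61456
t = 4: p = 0.61456 + (-0.02943) = 0.58513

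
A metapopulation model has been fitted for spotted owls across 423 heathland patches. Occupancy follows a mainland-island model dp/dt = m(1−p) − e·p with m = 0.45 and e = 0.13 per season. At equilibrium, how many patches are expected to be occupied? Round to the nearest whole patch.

p* = m/(m+e) = 0.45/0.5800 = 0.7759.
Expected occupied patches = N × p* = 423 × 0.7759 = 328.19 ≈ 328.

328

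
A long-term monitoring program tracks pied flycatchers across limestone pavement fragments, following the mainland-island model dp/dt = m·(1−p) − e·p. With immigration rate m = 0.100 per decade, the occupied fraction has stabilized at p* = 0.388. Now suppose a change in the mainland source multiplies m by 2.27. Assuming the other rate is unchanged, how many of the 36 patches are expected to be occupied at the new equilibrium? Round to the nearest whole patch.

21

Balance m(1−p*) = e·p* gives e = m(1−p*)/p* = 0.100×0.61200/0.38800 = 0.15773.
New p* = m/(m+e) = 0.22700/(0.22700+0.15773) = 0.59002.
Expected occupied = 36 × 0.59002 = 21.24 ≈ 21.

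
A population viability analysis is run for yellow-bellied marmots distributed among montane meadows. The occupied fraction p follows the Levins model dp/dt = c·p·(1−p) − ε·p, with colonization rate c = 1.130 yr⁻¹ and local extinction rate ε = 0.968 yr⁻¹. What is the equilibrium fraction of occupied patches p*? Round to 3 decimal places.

0.143

At equilibrium, colonization balances extinction: c·p*·(1−p*) = ε·p*.
So p* = 1 − ε/c = 1 − 0.968/1.130 = 1 − 0.8566 = 0.1434.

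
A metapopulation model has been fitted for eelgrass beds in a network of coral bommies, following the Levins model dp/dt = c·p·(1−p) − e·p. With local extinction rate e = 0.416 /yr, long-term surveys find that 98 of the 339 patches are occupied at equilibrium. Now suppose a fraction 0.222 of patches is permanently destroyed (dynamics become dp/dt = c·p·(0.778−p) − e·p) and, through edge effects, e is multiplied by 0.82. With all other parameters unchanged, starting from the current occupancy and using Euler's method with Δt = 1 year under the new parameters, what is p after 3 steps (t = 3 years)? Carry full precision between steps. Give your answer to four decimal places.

Observed p* = 98/339 = 0.28909.
Balance c(1−p*) = e gives c = e/(1 − 0.28909) = 0.416/0.71091 = 0.58516.
Starting from p₀ = 0.28909; update p ← p + (dp/dt)·Δt with the new parameters.
t = 1: p = 0.28909 + (-0.01591) = 0.27318
t = 2: p = 0.27318 + (-0.01249) = 0.26069
t = 3: p = 0.26069 + (-0.01001) = 0.25068

0.2507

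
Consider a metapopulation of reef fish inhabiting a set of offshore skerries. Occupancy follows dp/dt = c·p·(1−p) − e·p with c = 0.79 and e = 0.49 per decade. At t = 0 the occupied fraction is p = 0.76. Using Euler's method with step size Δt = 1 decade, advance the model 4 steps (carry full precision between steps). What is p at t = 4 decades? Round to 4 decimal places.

0.4162

Update rule: p ← p + [c·p·(1−p) − e·p]·Δt with Δt = 1.
  1  |  dp/dt·Δt = -0.228304  |  p_1 = 0.531696
  2  |  dp/dt·Δt = -0.063825  |  p_2 = 0.467871
  3  |  dp/dt·Δt = -0.032572  |  p_3 = 0.435299
  4  |  dp/dt·Δt = -0.019104  |  p_4 = 0.416195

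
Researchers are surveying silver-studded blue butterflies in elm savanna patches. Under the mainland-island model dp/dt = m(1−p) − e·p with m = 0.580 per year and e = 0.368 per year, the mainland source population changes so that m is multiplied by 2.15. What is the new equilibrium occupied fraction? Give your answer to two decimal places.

0.77

Before: p* = 0.580/(0.580+0.368) = 0.6118.
After: m = 1.247, e = 0.368; p* = 1.247/1.6150 = 0.7721.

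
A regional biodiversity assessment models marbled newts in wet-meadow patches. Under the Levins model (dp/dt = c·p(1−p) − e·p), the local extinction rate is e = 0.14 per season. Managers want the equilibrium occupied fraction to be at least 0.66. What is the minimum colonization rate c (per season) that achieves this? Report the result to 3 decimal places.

p* = 1 − e/c ≥ 0.66 requires e/c ≤ 0.3400, i.e. c ≥ e/0.3400.
c_min = 0.14/0.3400 = 0.4118.

0.412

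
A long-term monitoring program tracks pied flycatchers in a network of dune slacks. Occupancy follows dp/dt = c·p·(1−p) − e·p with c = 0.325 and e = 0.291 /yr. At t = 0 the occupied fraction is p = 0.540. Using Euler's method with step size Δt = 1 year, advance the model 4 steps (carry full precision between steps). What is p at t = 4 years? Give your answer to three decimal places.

Update rule: p ← p + [c·p·(1−p) − e·p]·Δt with Δt = 1.
  1  |  dp/dt·Δt = -0.076410  |  p_1 = 0.463590
  2  |  dp/dt·Δt = -0.054086  |  p_2 = 0.409504
  3  |  dp/dt·Δt = -0.040577  |  p_3 = 0.368927
  4  |  dp/dt·Δt = -0.031691  |  p_4 = 0.337236

0.337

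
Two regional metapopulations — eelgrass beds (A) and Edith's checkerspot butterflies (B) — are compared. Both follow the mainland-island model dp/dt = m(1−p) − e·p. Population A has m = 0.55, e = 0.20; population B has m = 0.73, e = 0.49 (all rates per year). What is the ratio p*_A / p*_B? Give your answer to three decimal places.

A: p*_A = m/(m+e) = 0.55/0.7500 = 0.7333.
B: p*_B = 0.73/1.2200 = 0.5984.
p*_A / p*_B = 0.7333/0.5984 = 1.2256.

1.226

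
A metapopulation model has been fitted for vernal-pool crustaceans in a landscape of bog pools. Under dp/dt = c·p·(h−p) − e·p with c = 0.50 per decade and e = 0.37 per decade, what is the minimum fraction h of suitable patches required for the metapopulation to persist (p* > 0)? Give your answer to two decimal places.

p* = h − e/c is positive only when h > e/c.
h_min = e/c = 0.37/0.50 = 0.7400.

0.74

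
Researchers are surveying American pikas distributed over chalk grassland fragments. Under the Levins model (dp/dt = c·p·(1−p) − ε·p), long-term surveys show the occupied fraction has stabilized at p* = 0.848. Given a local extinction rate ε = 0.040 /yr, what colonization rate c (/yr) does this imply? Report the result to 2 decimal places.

At equilibrium c(1−p*) = ε, so c = ε/(1−p*).
c = 0.040/(1 − 0.848) = 0.040/0.1520 = 0.2632.

0.26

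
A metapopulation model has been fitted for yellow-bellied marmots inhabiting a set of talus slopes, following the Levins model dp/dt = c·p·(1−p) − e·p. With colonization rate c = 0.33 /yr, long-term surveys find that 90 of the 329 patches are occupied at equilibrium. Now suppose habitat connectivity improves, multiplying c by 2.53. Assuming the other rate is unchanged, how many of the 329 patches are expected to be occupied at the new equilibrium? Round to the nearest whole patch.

Observed p* = 90/329 = 0.27356.
Balance c(1−p*) = e gives e = 0.33×(1 − 0.27356) = 0.23973.
New p* = 1 − e/c = 1 − 0.23973/0.83490 = 0.71286.
Expected occupied = 329 × 0.71286 = 234.53 ≈ 235.

235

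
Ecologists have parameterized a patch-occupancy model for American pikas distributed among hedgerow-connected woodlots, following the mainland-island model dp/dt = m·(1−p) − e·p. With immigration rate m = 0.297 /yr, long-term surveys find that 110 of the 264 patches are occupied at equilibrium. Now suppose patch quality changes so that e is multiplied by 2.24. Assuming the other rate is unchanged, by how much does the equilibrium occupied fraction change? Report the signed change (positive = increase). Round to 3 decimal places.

-0.175

Observed p* = 110/264 = 0.41667.
Balance m(1−p*) = e·p* gives e = m(1−p*)/p* = 0.297×0.58333/0.41667 = 0.41579.
New p* = m/(m+e) = 0.29700/(0.29700+0.93137) = 0.24178.
Δp* = 0.24178 − 0.41667 = -0.17489.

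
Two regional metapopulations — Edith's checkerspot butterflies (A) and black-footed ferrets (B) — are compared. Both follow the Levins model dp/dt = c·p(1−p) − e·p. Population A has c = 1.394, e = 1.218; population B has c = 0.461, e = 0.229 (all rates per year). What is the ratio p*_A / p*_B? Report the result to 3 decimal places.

A: p*_A = 1 − 1.218/1.394 = 0.1263.
B: p*_B = 1 − 0.229/0.461 = 0.5033.
p*_A / p*_B = 0.1263/0.5033 = 0.2509.

0.251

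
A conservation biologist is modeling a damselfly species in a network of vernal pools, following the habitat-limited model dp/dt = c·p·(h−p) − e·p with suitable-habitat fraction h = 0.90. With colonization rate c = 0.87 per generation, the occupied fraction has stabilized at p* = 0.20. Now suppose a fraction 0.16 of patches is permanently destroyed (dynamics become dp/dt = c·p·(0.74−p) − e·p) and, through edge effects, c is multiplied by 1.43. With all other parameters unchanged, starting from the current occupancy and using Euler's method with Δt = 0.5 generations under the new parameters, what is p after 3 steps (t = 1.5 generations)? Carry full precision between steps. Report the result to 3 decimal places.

Balance c(h−p*) = e gives e = 0.87×(0.9 − 0.20000) = 0.60900.
Starting from p₀ = 0.20000; update p ← p + (dp/dt)·Δt with the new parameters.
t = 0.5: p = 0.20000 + (+0.00628) = 0.20628
t = 1: p = 0.20628 + (+0.00567) = 0.21195
t = 1.5: p = 0.21195 + (+0.00508) = 0.21703

0.217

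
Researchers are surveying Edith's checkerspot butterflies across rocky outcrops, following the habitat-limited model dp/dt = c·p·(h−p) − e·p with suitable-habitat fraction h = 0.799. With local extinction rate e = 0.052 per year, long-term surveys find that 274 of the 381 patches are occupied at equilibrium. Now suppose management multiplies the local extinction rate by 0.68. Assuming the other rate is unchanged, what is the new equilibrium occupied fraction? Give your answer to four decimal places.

0.7447

Observed p* = 274/381 = 0.71916.
Balance c(h−p*) = e gives c = e/(0.799 − 0.71916) = 0.052/0.07984 = 0.65130.
New p* = 0.799 − e/c = 0.799 − 0.03536/0.65130 = 0.74471.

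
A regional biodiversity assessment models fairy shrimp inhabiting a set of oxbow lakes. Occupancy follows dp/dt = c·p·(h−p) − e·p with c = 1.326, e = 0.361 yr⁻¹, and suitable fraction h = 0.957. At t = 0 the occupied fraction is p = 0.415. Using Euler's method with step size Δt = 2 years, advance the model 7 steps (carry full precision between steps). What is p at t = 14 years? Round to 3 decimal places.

0.693

Update rule: p ← p + [c·p·(h−p) − e·p]·Δt with Δt = 2.
p: 0.41500 → 0.71188  (Δp = +0.29688)
p: 0.71188 → 0.66066  (Δp = -0.05122)
p: 0.66066 → 0.70287  (Δp = +0.04221)
p: 0.70287 → 0.66910  (Δp = -0.03377)
p: 0.66910 → 0.69688  (Δp = +0.02778)
p: 0.69688 → 0.67447  (Δp = -0.02241)
p: 0.67447 → 0.69286  (Δp = +0.01839)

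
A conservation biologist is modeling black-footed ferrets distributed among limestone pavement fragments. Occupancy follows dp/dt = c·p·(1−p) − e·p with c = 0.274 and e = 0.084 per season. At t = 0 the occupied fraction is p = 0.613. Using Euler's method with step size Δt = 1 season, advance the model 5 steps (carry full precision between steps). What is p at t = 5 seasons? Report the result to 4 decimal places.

0.6626

Update rule: p ← p + [c·p·(1−p) − e·p]·Δt with Δt = 1.
  1  |  dp/dt·Δt = +0.013509  |  p_1 = 0.626509
  2  |  dp/dt·Δt = +0.011488  |  p_2 = 0.637997
  3  |  dp/dt·Δt = +0.009690  |  p_3 = 0.647688
  4  |  dp/dt·Δt = +0.008118  |  p_4 = 0.655805
  5  |  dp/dt·Δt = +0.006761  |  p_5 = 0.662566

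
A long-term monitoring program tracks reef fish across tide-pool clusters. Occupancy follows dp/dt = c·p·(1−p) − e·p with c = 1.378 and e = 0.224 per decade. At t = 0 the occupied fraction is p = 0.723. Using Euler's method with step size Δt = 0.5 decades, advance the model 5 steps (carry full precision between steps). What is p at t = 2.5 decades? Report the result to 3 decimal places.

0.835

Update rule: p ← p + [c·p·(1−p) − e·p]·Δt with Δt = 0.5.
p: 0.72300 → 0.78001  (Δp = +0.05701)
p: 0.78001 → 0.81088  (Δp = +0.03087)
p: 0.81088 → 0.82572  (Δp = +0.01484)
p: 0.82572 → 0.83239  (Δp = +0.00667)
p: 0.83239 → 0.83529  (Δp = +0.00290)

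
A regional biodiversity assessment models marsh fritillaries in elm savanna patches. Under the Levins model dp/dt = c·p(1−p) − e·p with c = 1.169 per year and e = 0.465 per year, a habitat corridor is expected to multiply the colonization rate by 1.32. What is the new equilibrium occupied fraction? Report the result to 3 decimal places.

Before: p* = 1 − 0.465/1.169 = 0.6022.
After the change, c = 1.54308, e = 0.465, so p* = 1 − 0.465/1.54308 = 0.6987.

0.699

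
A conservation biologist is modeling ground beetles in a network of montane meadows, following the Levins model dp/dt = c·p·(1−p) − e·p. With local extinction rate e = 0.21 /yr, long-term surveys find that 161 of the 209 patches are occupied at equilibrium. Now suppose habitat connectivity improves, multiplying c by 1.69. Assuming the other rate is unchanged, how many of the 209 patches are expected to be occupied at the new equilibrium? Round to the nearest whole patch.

Observed p* = 161/209 = 0.77033.
Balance c(1−p*) = e gives c = e/(1 − 0.77033) = 0.21/0.22967 = 0.91436.
New p* = 1 − e/c = 1 − 0.21000/1.54527 = 0.86410.
Expected occupied = 209 × 0.86410 = 180.60 ≈ 181.

181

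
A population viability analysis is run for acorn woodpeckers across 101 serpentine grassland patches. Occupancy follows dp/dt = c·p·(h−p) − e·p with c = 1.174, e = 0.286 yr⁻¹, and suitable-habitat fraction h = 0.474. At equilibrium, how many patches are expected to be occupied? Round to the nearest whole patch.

p* = h − e/c = 0.474 − 0.2436 = 0.2304.
Expected occupied patches = N × p* = 101 × 0.2304 = 23.27 ≈ 23.

23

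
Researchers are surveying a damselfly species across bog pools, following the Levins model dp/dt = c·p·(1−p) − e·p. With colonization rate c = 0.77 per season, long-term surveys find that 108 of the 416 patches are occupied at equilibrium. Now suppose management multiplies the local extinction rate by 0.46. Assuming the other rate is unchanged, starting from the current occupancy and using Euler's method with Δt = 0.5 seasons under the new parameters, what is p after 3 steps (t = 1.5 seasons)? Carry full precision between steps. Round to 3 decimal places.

Observed p* = 108/416 = 0.25962.
Balance c(1−p*) = e gives e = 0.77×(1 − 0.25962) = 0.57010.
Starting from p₀ = 0.25962; update p ← p + (dp/dt)·Δt with the new parameters.
p: 0.25962 → 0.29958  (Δp = +0.03996)
p: 0.29958 → 0.34108  (Δp = +0.04150)
p: 0.34108 → 0.38288  (Δp = +0.04180)

0.383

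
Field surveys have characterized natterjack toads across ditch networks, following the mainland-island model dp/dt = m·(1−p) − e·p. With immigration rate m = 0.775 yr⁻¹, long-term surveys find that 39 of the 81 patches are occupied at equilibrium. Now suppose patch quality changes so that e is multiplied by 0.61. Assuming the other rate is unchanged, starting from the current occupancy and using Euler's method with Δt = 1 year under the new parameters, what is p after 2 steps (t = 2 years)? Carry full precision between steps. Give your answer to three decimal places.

0.594

Observed p* = 39/81 = 0.48148.
Balance m(1−p*) = e·p* gives e = m(1−p*)/p* = 0.775×0.51852/0.48148 = 0.83462.
Starting from p₀ = 0.48148; update p ← p + (dp/dt)·Δt with the new parameters.
t = 1: p = 0.48148 + (+0.15672) = 0.63820
t = 2: p = 0.63820 + (-0.04453) = 0.59368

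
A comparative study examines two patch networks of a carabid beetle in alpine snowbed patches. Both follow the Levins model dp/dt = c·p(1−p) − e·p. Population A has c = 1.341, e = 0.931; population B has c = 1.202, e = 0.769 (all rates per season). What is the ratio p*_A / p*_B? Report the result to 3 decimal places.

A: p*_A = 1 − 0.931/1.341 = 0.3057.
B: p*_B = 1 − 0.769/1.202 = 0.3602.
p*_A / p*_B = 0.3057/0.3602 = 0.8487.

0.849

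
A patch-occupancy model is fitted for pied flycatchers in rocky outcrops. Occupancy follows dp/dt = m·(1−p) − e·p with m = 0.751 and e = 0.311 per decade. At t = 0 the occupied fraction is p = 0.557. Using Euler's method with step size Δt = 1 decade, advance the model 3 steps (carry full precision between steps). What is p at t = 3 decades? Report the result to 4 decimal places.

Update rule: p ← p + [m·(1−p) − e·p]·Δt with Δt = 1.
step 1: Δp = +0.15947, p = 0.71647
step 2: Δp = -0.00989, p = 0.70658
step 3: Δp = +0.00061, p = 0.70719

0.7072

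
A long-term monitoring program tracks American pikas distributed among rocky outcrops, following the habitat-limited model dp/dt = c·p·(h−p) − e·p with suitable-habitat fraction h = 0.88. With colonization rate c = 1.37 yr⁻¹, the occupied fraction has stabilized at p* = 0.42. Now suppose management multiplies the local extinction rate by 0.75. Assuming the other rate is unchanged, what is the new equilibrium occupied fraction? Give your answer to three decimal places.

0.535

Balance c(h−p*) = e gives e = 1.37×(0.88 − 0.42000) = 0.63020.
New p* = 0.88 − e/c = 0.88 − 0.47265/1.37000 = 0.53500.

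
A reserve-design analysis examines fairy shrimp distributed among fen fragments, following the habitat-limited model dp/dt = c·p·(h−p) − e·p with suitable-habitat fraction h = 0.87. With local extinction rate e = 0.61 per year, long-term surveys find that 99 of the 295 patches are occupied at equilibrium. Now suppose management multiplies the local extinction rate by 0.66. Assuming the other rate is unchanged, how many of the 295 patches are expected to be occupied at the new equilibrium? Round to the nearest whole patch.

153

Observed p* = 99/295 = 0.33559.
Balance c(h−p*) = e gives c = e/(0.87 − 0.33559) = 0.61/0.53441 = 1.14145.
New p* = 0.87 − e/c = 0.87 − 0.40260/1.14145 = 0.51729.
Expected occupied = 295 × 0.51729 = 152.60 ≈ 153.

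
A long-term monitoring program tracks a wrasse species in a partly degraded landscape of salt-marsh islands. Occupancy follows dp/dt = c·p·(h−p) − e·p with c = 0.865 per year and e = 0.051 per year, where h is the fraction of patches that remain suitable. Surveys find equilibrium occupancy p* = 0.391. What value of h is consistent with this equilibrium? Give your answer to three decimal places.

0.450

At equilibrium c(h−p*) = e, so h = p* + e/c.
h = 0.391 + 0.051/0.865 = 0.391 + 0.0590 = 0.4500.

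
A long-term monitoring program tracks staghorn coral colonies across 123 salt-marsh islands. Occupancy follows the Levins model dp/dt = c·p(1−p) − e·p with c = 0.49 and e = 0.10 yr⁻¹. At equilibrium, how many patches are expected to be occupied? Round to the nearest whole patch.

98

p* = 1 − e/c = 1 − 0.10/0.49 = 0.7959.
Expected occupied patches = N × p* = 123 × 0.7959 = 97.90 ≈ 98.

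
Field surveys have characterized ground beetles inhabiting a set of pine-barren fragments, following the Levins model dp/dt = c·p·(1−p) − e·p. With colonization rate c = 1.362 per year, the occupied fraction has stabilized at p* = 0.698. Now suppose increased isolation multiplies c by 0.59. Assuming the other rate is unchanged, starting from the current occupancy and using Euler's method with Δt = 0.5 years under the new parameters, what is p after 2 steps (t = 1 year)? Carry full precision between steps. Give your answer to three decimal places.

Balance c(1−p*) = e gives e = 1.362×(1 − 0.69800) = 0.41132.
Starting from p₀ = 0.69800; update p ← p + (dp/dt)·Δt with the new parameters.
p: 0.69800 → 0.63914  (Δp = -0.05886)
p: 0.63914 → 0.60036  (Δp = -0.03878)

0.600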